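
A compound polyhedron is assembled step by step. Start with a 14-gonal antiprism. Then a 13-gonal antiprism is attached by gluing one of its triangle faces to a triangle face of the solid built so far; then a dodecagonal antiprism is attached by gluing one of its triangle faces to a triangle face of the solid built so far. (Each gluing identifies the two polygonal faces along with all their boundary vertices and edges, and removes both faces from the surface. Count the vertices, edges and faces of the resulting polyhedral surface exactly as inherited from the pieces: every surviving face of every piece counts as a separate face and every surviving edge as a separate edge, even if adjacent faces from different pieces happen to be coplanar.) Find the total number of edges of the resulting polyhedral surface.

150

A 14-gonal antiprism: V=28, E=56, F=30.
Attach a 13-gonal antiprism (V=26, E=52, F=28) along a 3-gon: merge 3 vertices and 3 edges, delete both glued faces → V=51, E=105, F=56.
Attach a dodecagonal antiprism (V=24, E=48, F=26) along a 3-gon: merge 3 vertices and 3 edges, delete both glued faces → V=72, E=150, F=80.
Check: V − E + F = 72 − 150 + 80 = 2.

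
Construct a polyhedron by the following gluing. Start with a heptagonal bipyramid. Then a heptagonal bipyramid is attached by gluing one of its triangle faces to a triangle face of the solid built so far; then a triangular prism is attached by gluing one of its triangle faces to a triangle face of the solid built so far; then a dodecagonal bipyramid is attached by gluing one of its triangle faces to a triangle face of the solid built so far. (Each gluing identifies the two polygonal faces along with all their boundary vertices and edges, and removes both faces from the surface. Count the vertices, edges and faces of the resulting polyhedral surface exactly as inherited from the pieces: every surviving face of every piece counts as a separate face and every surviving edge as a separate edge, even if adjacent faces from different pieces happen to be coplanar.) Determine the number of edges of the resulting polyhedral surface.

78

A heptagonal bipyramid: V=9, E=21, F=14.
Attach a heptagonal bipyramid (V=9, E=21, F=14) along a 3-gon: merge 3 vertices and 3 edges, delete both glued faces → V=15, E=39, F=26.
Attach a triangular prism (V=6, E=9, F=5) along a 3-gon: merge 3 vertices and 3 edges, delete both glued faces → V=18, E=45, F=29.
Attach a dodecagonal bipyramid (V=14, E=36, F=24) along a 3-gon: merge 3 vertices and 3 edges, delete both glued faces → V=29, E=78, F=51.
Check: V − E + F = 29 − 78 + 51 = 2.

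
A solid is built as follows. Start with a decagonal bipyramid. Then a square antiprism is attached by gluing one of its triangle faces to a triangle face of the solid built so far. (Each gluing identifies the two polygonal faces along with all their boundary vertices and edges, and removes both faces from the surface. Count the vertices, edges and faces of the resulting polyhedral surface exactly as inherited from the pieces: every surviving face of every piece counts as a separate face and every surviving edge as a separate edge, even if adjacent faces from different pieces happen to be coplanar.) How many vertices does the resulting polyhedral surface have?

A decagonal bipyramid: V=12, E=30, F=20.
Attach a square antiprism (V=8, E=16, F=10) along a 3-gon: merge 3 vertices and 3 edges, delete both glued faces → V=17, E=43, F=28.
Check: V − E + F = 17 − 43 + 28 = 2.

17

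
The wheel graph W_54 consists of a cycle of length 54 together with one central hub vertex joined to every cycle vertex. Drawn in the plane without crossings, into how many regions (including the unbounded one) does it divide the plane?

55

W_54 has V = 54 + 1 = 55 vertices and E = 2·54 = 108 edges.
By Euler's formula F = 2 − V + E = 2 − 55 + 108 = 55.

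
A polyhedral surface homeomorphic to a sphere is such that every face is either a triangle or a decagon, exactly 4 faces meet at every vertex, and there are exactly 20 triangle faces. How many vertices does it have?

Let x be the number of decagons; then F = 20 + x.
Edge–face incidences: 2E = 3·20 + 10·x = 60 + 10x.
Every vertex has degree 4, so 4V = 2E.
Euler: V − E + F = 2 ⇒ (2E)/4 − E + (20 + x) = 2.
Multiply by 8: 2·(2E) − 4·(2E) + 8·(20 + x) = 16, i.e. 160 + 8x − 2·(60 + 10x) = 16.
Collecting terms: −12x + 40 = 16, so −12x = −24, so x = 2.
Then 2E = 60 + 10·2 = 80, so E = 40, V = 2E/4 = 20, F = 20 + 2 = 22.

20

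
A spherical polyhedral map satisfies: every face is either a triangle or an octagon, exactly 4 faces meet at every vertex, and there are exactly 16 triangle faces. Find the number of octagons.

Let x be the number of octagons; then F = 16 + x.
Edge–face incidences: 2E = 3·16 + 8·x = 48 + 8x.
Every vertex has degree 4, so 4V = 2E.
Euler: V − E + F = 2 ⇒ (2E)/4 − E + (16 + x) = 2.
Multiply by 8: 2·(2E) − 4·(2E) + 8·(16 + x) = 16, i.e. 128 + 8x − 2·(48 + 8x) = 16.
Collecting terms: −8x + 32 = 16, so −8x = −16, so x = 2.
Then 2E = 48 + 8·2 = 64, so E = 32, V = 2E/4 = 16, F = 16 + 2 = 18.

2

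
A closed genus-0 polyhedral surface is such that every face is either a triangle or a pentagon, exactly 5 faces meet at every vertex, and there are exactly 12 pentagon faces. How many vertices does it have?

60

Let x be the number of triangles; then F = 12 + x.
Edge–face incidences: 2E = 5·12 + 3·x = 60 + 3x.
Every vertex has degree 5, so 5V = 2E.
Euler: V − E + F = 2 ⇒ (2E)/5 − E + (12 + x) = 2.
Multiply by 10: 2·(2E) − 5·(2E) + 10·(12 + x) = 20, i.e. 120 + 10x − 3·(60 + 3x) = 20.
Collecting terms: x − 60 = 20, so x = 80.
Then 2E = 60 + 3·80 = 300, so E = 150, V = 2E/5 = 60, F = 12 + 80 = 92.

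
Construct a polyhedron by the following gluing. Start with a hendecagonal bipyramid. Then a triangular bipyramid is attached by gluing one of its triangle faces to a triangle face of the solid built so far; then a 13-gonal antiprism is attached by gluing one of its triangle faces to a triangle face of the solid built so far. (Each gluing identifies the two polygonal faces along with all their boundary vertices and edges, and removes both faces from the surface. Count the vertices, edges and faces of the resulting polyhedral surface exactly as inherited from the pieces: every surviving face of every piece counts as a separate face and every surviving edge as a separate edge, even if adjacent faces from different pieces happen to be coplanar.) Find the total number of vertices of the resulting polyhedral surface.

A hendecagonal bipyramid: V=13, E=33, F=22.
Attach a triangular bipyramid (V=5, E=9, F=6) along a 3-gon: merge 3 vertices and 3 edges, delete both glued faces → V=15, E=39, F=26.
Attach a 13-gonal antiprism (V=26, E=52, F=28) along a 3-gon: merge 3 vertices and 3 edges, delete both glued faces → V=38, E=88, F=52.
Check: V − E + F = 38 − 88 + 52 = 2.

38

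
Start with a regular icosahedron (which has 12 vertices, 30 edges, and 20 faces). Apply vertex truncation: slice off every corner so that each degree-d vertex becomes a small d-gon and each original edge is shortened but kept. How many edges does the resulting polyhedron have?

90

Truncation replaces each original edge-end by a new vertex, so V′ = 2E = 60.
Each original edge survives, and each old vertex of degree d contributes d new edges; summing degrees gives Σd = 2E, so E′ = E + 2E = 3E = 90.
Each original face survives and each original vertex becomes one new face: F′ = F + V = 32.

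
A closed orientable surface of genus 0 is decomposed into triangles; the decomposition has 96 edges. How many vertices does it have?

34

χ = 2 − 2·0 = 2, and every face is a triangle so 3F = 2E.
F = 2E/3 = 64. Then V = 2 + E − F = 2 + 96 − 64 = 34.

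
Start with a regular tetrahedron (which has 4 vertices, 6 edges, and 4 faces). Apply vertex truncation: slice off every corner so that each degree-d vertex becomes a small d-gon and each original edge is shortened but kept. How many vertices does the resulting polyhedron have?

12

Truncation replaces each original edge-end by a new vertex, so V′ = 2E = 12.
Each original edge survives, and each old vertex of degree d contributes d new edges; summing degrees gives Σd = 2E, so E′ = E + 2E = 3E = 18.
Each original face survives and each original vertex becomes one new face: F′ = F + V = 8.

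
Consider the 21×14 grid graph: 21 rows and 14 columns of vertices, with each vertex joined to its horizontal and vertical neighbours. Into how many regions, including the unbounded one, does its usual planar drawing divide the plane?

261

The grid has V = 21·14 = 294 vertices and E = 21·13 + 14·20 = 553 edges.
F = 2 − V + E = 2 − 294 + 553 = 261.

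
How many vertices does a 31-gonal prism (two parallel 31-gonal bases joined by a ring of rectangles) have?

62

A prism on an n-gon has two n-gon bases and n rectangular sides: V = 2·31 = 62, E = 3·31 = 93, F = 31 + 2 = 33.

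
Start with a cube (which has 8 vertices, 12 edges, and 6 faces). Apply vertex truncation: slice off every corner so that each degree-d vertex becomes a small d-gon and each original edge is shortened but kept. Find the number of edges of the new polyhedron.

Truncation replaces each original edge-end by a new vertex, so V′ = 2E = 24.
Each original edge survives, and each old vertex of degree d contributes d new edges; summing degrees gives Σd = 2E, so E′ = E + 2E = 3E = 36.
Each original face survives and each original vertex becomes one new face: F′ = F + V = 14.

36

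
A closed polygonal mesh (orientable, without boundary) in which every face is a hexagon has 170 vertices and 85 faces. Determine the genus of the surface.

Every face is a hexagon, so 2E = 6·85 = 510, giving E = 255.
χ = V − E + F = 170 − 255 + 85 = 0.
For a closed orientable surface χ = 2 − 2g, so g = (2 − (0))/2 = 1.

1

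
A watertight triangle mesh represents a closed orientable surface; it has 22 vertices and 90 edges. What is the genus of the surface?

5

Every face is a triangle and each edge borders two faces, so 3F = 2·90, giving F = 60.
χ = V − E + F = 22 − 90 + 60 = -8.
For a closed orientable surface χ = 2 − 2g, so g = (2 − (-8))/2 = 5.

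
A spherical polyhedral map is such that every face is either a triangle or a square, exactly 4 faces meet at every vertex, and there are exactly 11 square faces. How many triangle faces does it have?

Let x be the number of triangles; then F = 11 + x.
Edge–face incidences: 2E = 4·11 + 3·x = 44 + 3x.
Every vertex has degree 4, so 4V = 2E.
Euler: V − E + F = 2 ⇒ (2E)/4 − E + (11 + x) = 2.
Multiply by 8: 2·(2E) − 4·(2E) + 8·(11 + x) = 16, i.e. 88 + 8x − 2·(44 + 3x) = 16.
Collecting terms: 2x = 16, so x = 8.
Then 2E = 44 + 3·8 = 68, so E = 34, V = 2E/4 = 17, F = 11 + 8 = 19.

8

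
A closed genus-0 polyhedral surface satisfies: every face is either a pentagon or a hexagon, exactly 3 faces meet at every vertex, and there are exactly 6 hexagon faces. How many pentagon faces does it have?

12

Let x be the number of pentagons; then F = 6 + x.
Edge–face incidences: 2E = 6·6 + 5·x = 36 + 5x.
Every vertex has degree 3, so 3V = 2E.
Euler: V − E + F = 2 ⇒ (2E)/3 − E + (6 + x) = 2.
Multiply by 6: 2·(2E) − 3·(2E) + 6·(6 + x) = 12, i.e. 36 + 6x − (36 + 5x) = 12.
Collecting terms: x = 12.
Then 2E = 36 + 5·12 = 96, so E = 48, V = 2E/3 = 32, F = 6 + 12 = 18.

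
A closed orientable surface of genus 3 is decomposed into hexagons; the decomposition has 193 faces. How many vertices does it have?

382

χ = 2 − 2·3 = -4, and every face is a hexagon so 6F = 2E.
E = 6·193/2 = 579. Then V = -4 + E − F = -4 + 579 − 193 = 382.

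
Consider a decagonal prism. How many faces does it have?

A prism on an n-gon has two n-gon bases and n rectangular sides: V = 2·10 = 20, E = 3·10 = 30, F = 10 + 2 = 12.

12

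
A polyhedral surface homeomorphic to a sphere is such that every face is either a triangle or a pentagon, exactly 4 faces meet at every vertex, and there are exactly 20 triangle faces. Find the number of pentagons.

12

Let x be the number of pentagons; then F = 20 + x.
Edge–face incidences: 2E = 3·20 + 5·x = 60 + 5x.
Every vertex has degree 4, so 4V = 2E.
Euler: V − E + F = 2 ⇒ (2E)/4 − E + (20 + x) = 2.
Multiply by 8: 2·(2E) − 4·(2E) + 8·(20 + x) = 16, i.e. 160 + 8x − 2·(60 + 5x) = 16.
Collecting terms: −2x + 40 = 16, so −2x = −24, so x = 12.
Then 2E = 60 + 5·12 = 120, so E = 60, V = 2E/4 = 30, F = 20 + 12 = 32.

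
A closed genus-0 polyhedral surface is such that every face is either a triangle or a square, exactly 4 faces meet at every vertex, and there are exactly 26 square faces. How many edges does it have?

Let x be the number of triangles; then F = 26 + x.
Edge–face incidences: 2E = 4·26 + 3·x = 104 + 3x.
Every vertex has degree 4, so 4V = 2E.
Euler: V − E + F = 2 ⇒ (2E)/4 − E + (26 + x) = 2.
Multiply by 8: 2·(2E) − 4·(2E) + 8·(26 + x) = 16, i.e. 208 + 8x − 2·(104 + 3x) = 16.
Collecting terms: 2x = 16, so x = 8.
Then 2E = 104 + 3·8 = 128, so E = 64, V = 2E/4 = 32, F = 26 + 8 = 34.

64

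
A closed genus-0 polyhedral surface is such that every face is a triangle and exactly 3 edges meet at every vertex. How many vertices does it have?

4

Each face has 3 edges and each edge borders two faces, so 2E = 3F.
Each vertex has degree 3, so 3V = 2E and hence V = 3F/3.
Euler: V − E + F = 2 ⇒ (3F/3) − (3F/2) + F = 2.
Multiply by 6: (6 − 9 + 6)F = 12, i.e. 3F = 12.
So F = 4, E = 3·4/2 = 6, V = 3·4/3 = 4.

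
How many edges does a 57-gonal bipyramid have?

171

A bipyramid over an n-gon has 2n triangular faces and n + 2 vertices: V = 57 + 2 = 59, E = 3·57 = 171, F = 2·57 = 114.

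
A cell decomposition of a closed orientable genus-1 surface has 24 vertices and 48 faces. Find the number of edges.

For a closed orientable surface of genus 1, χ = 2 − 2·1 = 0.
E = V + F − (0) = 24 + 48 − (0) = 72.

72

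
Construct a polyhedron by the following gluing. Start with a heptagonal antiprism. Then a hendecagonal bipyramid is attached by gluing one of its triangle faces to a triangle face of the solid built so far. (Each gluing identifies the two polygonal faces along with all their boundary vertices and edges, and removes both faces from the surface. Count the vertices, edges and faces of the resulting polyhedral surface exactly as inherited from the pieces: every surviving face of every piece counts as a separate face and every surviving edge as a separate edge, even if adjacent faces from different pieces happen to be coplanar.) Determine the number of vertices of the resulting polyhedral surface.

A heptagonal antiprism: V=14, E=28, F=16.
Attach a hendecagonal bipyramid (V=13, E=33, F=22) along a 3-gon: merge 3 vertices and 3 edges, delete both glued faces → V=24, E=58, F=36.
Check: V − E + F = 24 − 58 + 36 = 2.

24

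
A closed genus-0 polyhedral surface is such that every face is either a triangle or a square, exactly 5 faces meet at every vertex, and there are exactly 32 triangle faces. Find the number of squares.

6

Let x be the number of squares; then F = 32 + x.
Edge–face incidences: 2E = 3·32 + 4·x = 96 + 4x.
Every vertex has degree 5, so 5V = 2E.
Euler: V − E + F = 2 ⇒ (2E)/5 − E + (32 + x) = 2.
Multiply by 10: 2·(2E) − 5·(2E) + 10·(32 + x) = 20, i.e. 320 + 10x − 3·(96 + 4x) = 20.
Collecting terms: −2x + 32 = 20, so −2x = −12, so x = 6.
Then 2E = 96 + 4·6 = 120, so E = 60, V = 2E/5 = 24, F = 32 + 6 = 38.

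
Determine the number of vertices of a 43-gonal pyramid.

A pyramid on an n-gon base has one n-gon and n triangles: V = 43 + 1 = 44, E = 2·43 = 86, F = 43 + 1 = 44.
Check: V − E + F = 44 − 86 + 44 = 2.

44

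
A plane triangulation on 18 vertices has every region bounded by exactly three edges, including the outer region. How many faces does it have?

In a plane triangulation 3F = 2E and V − E + F = 2, so F = 2V − 4 = 2·18 − 4 = 32.

32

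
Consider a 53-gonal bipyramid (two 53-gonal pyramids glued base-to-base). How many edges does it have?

159

A bipyramid over an n-gon has 2n triangular faces and n + 2 vertices: V = 53 + 2 = 55, E = 3·53 = 159, F = 2·53 = 106.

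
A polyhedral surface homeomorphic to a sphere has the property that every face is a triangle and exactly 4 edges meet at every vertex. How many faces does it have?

Each face has 3 edges and each edge borders two faces, so 2E = 3F.
Each vertex has degree 4, so 4V = 2E and hence V = 3F/4.
Euler: V − E + F = 2 ⇒ (3F/4) − (3F/2) + F = 2.
Multiply by 8: (6 − 12 + 8)F = 16, i.e. 2F = 16.
So F = 8, E = 3·8/2 = 12, V = 3·8/4 = 6.

8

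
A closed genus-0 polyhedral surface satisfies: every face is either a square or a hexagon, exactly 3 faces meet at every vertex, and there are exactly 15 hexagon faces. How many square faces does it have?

6

Let x be the number of squares; then F = 15 + x.
Edge–face incidences: 2E = 6·15 + 4·x = 90 + 4x.
Every vertex has degree 3, so 3V = 2E.
Euler: V − E + F = 2 ⇒ (2E)/3 − E + (15 + x) = 2.
Multiply by 6: 2·(2E) − 3·(2E) + 6·(15 + x) = 12, i.e. 90 + 6x − (90 + 4x) = 12.
Collecting terms: 2x = 12, so x = 6.
Then 2E = 90 + 4·6 = 114, so E = 57, V = 2E/3 = 38, F = 15 + 6 = 21.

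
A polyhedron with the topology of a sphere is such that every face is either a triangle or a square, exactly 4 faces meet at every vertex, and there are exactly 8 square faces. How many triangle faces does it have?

8

Let x be the number of triangles; then F = 8 + x.
Edge–face incidences: 2E = 4·8 + 3·x = 32 + 3x.
Every vertex has degree 4, so 4V = 2E.
Euler: V − E + F = 2 ⇒ (2E)/4 − E + (8 + x) = 2.
Multiply by 8: 2·(2E) − 4·(2E) + 8·(8 + x) = 16, i.e. 64 + 8x − 2·(32 + 3x) = 16.
Collecting terms: 2x = 16, so x = 8.
Then 2E = 32 + 3·8 = 56, so E = 28, V = 2E/4 = 14, F = 8 + 8 = 16.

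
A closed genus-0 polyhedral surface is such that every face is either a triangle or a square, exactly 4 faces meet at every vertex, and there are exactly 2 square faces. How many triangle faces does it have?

8

Let x be the number of triangles; then F = 2 + x.
Edge–face incidences: 2E = 4·2 + 3·x = 8 + 3x.
Every vertex has degree 4, so 4V = 2E.
Euler: V − E + F = 2 ⇒ (2E)/4 − E + (2 + x) = 2.
Multiply by 8: 2·(2E) − 4·(2E) + 8·(2 + x) = 16, i.e. 16 + 8x − 2·(8 + 3x) = 16.
Collecting terms: 2x = 16, so x = 8.
Then 2E = 8 + 3·8 = 32, so E = 16, V = 2E/4 = 8, F = 2 + 8 = 10.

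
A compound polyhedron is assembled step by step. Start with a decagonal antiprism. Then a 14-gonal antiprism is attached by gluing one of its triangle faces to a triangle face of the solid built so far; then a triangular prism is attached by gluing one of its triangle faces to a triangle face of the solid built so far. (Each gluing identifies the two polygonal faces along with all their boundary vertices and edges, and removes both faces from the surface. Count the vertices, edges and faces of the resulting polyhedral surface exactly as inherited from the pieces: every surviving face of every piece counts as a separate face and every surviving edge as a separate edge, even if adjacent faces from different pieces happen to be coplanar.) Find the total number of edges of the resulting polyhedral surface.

A decagonal antiprism: V=20, E=40, F=22.
Attach a 14-gonal antiprism (V=28, E=56, F=30) along a 3-gon: merge 3 vertices and 3 edges, delete both glued faces → V=45, E=93, F=50.
Attach a triangular prism (V=6, E=9, F=5) along a 3-gon: merge 3 vertices and 3 edges, delete both glued faces → V=48, E=99, F=53.
Check: V − E + F = 48 − 99 + 53 = 2.

99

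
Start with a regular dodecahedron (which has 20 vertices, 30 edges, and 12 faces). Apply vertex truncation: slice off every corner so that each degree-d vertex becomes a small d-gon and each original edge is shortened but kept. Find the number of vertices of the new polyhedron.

Truncation replaces each original edge-end by a new vertex, so V′ = 2E = 60.
Each original edge survives, and each old vertex of degree d contributes d new edges; summing degrees gives Σd = 2E, so E′ = E + 2E = 3E = 90.
Each original face survives and each original vertex becomes one new face: F′ = F + V = 32.

60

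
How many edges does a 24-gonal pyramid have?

48

A pyramid on an n-gon base has one n-gon and n triangles: V = 24 + 1 = 25, E = 2·24 = 48, F = 24 + 1 = 25.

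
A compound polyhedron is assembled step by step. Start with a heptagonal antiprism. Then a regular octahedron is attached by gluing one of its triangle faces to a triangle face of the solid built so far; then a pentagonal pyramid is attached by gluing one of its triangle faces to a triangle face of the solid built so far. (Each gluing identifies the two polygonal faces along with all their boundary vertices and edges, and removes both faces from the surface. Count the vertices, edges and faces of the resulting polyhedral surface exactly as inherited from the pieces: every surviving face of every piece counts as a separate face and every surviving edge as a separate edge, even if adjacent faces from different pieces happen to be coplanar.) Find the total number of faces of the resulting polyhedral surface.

26

A heptagonal antiprism: V=14, E=28, F=16.
Attach a regular octahedron (V=6, E=12, F=8) along a 3-gon: merge 3 vertices and 3 edges, delete both glued faces → V=17, E=37, F=22.
Attach a pentagonal pyramid (V=6, E=10, F=6) along a 3-gon: merge 3 vertices and 3 edges, delete both glued faces → V=20, E=44, F=26.
Check: V − E + F = 20 − 44 + 26 = 2.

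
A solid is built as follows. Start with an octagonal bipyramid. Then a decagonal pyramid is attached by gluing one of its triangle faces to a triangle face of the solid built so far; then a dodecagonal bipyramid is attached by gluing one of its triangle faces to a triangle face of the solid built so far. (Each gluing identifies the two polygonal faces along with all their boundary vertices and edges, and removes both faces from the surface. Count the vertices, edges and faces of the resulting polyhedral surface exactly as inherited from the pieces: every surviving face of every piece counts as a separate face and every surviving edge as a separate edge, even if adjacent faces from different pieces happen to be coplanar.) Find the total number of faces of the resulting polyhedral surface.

47

An octagonal bipyramid: V=10, E=24, F=16.
Attach a decagonal pyramid (V=11, E=20, F=11) along a 3-gon: merge 3 vertices and 3 edges, delete both glued faces → V=18, E=41, F=25.
Attach a dodecagonal bipyramid (V=14, E=36, F=24) along a 3-gon: merge 3 vertices and 3 edges, delete both glued faces → V=29, E=74, F=47.
Check: V − E + F = 29 − 74 + 47 = 2.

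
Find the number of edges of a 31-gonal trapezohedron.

The n-trapezohedron (dual of the n-antiprism) has V = 2·31 + 2 = 64, E = 4·31 = 124, F = 2·31 = 62.

124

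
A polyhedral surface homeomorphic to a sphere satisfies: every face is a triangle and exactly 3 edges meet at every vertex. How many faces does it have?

Each face has 3 edges and each edge borders two faces, so 2E = 3F.
Each vertex has degree 3, so 3V = 2E and hence V = 3F/3.
Euler: V − E + F = 2 ⇒ (3F/3) − (3F/2) + F = 2.
Multiply by 6: (6 − 9 + 6)F = 12, i.e. 3F = 12.
So F = 4, E = 3·4/2 = 6, V = 3·4/3 = 4.

4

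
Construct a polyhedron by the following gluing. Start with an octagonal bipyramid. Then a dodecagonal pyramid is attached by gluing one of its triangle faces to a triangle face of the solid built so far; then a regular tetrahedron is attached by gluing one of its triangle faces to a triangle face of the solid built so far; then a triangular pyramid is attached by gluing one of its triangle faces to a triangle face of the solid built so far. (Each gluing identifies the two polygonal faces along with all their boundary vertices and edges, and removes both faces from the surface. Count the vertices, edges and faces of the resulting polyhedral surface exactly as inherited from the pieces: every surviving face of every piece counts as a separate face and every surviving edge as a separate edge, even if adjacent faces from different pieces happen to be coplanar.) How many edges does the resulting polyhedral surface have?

51

An octagonal bipyramid: V=10, E=24, F=16.
Attach a dodecagonal pyramid (V=13, E=24, F=13) along a 3-gon: merge 3 vertices and 3 edges, delete both glued faces → V=20, E=45, F=27.
Attach a regular tetrahedron (V=4, E=6, F=4) along a 3-gon: merge 3 vertices and 3 edges, delete both glued faces → V=21, E=48, F=29.
Attach a triangular pyramid (V=4, E=6, F=4) along a 3-gon: merge 3 vertices and 3 edges, delete both glued faces → V=22, E=51, F=31.
Check: V − E + F = 22 − 51 + 31 = 2.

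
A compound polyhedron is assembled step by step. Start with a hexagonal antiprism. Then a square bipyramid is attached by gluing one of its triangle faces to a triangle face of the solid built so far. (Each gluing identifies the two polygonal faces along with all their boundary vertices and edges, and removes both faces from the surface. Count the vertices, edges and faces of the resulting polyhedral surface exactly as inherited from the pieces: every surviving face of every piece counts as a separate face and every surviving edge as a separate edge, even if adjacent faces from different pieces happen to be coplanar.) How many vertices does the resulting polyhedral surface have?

A hexagonal antiprism: V=12, E=24, F=14.
Attach a square bipyramid (V=6, E=12, F=8) along a 3-gon: merge 3 vertices and 3 edges, delete both glued faces → V=15, E=33, F=20.
Check: V − E + F = 15 − 33 + 20 = 2.

15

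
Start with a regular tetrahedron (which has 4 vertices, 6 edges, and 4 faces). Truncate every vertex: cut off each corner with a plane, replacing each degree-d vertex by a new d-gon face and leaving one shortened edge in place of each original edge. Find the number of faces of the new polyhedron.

8

Truncation replaces each original edge-end by a new vertex, so V′ = 2E = 12.
Each original edge survives, and each old vertex of degree d contributes d new edges; summing degrees gives Σd = 2E, so E′ = E + 2E = 3E = 18.
Each original face survives and each original vertex becomes one new face: F′ = F + V = 8.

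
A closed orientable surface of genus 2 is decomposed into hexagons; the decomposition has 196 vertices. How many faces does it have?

99

χ = 2 − 2·2 = -2, and every face is a hexagon so 6F = 2E.
V − E + F = -2 with E = 6F/2 gives 196 − (6/2 − 1)·F = -2, so F = 99 and E = 297.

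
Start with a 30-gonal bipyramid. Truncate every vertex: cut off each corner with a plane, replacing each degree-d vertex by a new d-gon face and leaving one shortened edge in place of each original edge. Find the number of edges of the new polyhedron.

The base solid has V = 32, E = 90, F = 60.
Truncation replaces each original edge-end by a new vertex, so V′ = 2E = 180.
Each original edge survives, and each old vertex of degree d contributes d new edges; summing degrees gives Σd = 2E, so E′ = E + 2E = 3E = 270.
Each original face survives and each original vertex becomes one new face: F′ = F + V = 92.

270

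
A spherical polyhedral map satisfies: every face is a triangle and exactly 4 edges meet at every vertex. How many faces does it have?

Each face has 3 edges and each edge borders two faces, so 2E = 3F.
Each vertex has degree 4, so 4V = 2E and hence V = 3F/4.
Euler: V − E + F = 2 ⇒ (3F/4) − (3F/2) + F = 2.
Multiply by 8: (6 − 12 + 8)F = 16, i.e. 2F = 16.
So F = 8, E = 3·8/2 = 12, V = 3·8/4 = 6.

8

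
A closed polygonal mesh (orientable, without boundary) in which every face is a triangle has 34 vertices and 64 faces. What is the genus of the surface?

0

Every face is a triangle, so 2E = 3·64 = 192, giving E = 96.
χ = V − E + F = 34 − 96 + 64 = 2.
For a closed orientable surface χ = 2 − 2g, so g = (2 − (2))/2 = 0.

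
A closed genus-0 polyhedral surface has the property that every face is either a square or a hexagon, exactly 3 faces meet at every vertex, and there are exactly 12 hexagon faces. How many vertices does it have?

32

Let x be the number of squares; then F = 12 + x.
Edge–face incidences: 2E = 6·12 + 4·x = 72 + 4x.
Every vertex has degree 3, so 3V = 2E.
Euler: V − E + F = 2 ⇒ (2E)/3 − E + (12 + x) = 2.
Multiply by 6: 2·(2E) − 3·(2E) + 6·(12 + x) = 12, i.e. 72 + 6x − (72 + 4x) = 12.
Collecting terms: 2x = 12, so x = 6.
Then 2E = 72 + 4·6 = 96, so E = 48, V = 2E/3 = 32, F = 12 + 6 = 18.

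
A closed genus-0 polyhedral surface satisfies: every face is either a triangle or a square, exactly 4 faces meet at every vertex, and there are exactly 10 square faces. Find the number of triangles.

Let x be the number of triangles; then F = 10 + x.
Edge–face incidences: 2E = 4·10 + 3·x = 40 + 3x.
Every vertex has degree 4, so 4V = 2E.
Euler: V − E + F = 2 ⇒ (2E)/4 − E + (10 + x) = 2.
Multiply by 8: 2·(2E) − 4·(2E) + 8·(10 + x) = 16, i.e. 80 + 8x − 2·(40 + 3x) = 16.
Collecting terms: 2x = 16, so x = 8.
Then 2E = 40 + 3·8 = 64, so E = 32, V = 2E/4 = 16, F = 10 + 8 = 18.

8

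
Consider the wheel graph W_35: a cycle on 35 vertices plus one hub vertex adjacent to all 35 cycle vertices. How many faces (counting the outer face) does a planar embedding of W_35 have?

W_35 has V = 35 + 1 = 36 vertices and E = 2·35 = 70 edges.
By Euler's formula F = 2 − V + E = 2 − 36 + 70 = 36.

36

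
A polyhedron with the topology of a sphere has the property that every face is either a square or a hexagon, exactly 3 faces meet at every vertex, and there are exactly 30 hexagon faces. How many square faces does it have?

Let x be the number of squares; then F = 30 + x.
Edge–face incidences: 2E = 6·30 + 4·x = 180 + 4x.
Every vertex has degree 3, so 3V = 2E.
Euler: V − E + F = 2 ⇒ (2E)/3 − E + (30 + x) = 2.
Multiply by 6: 2·(2E) − 3·(2E) + 6·(30 + x) = 12, i.e. 180 + 6x − (180 + 4x) = 12.
Collecting terms: 2x = 12, so x = 6.
Then 2E = 180 + 4·6 = 204, so E = 102, V = 2E/3 = 68, F = 30 + 6 = 36.

6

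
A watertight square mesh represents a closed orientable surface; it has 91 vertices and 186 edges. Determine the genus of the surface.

Every face is a square and each edge borders two faces, so 4F = 2·186, giving F = 93.
χ = V − E + F = 91 − 186 + 93 = -2.
For a closed orientable surface χ = 2 − 2g, so g = (2 − (-2))/2 = 2.

2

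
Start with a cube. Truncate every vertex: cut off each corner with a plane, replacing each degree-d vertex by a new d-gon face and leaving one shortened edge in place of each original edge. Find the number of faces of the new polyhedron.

14

The base solid has V = 8, E = 12, F = 6.
Truncation replaces each original edge-end by a new vertex, so V′ = 2E = 24.
Each original edge survives, and each old vertex of degree d contributes d new edges; summing degrees gives Σd = 2E, so E′ = E + 2E = 3E = 36.
Each original face survives and each original vertex becomes one new face: F′ = F + V = 14.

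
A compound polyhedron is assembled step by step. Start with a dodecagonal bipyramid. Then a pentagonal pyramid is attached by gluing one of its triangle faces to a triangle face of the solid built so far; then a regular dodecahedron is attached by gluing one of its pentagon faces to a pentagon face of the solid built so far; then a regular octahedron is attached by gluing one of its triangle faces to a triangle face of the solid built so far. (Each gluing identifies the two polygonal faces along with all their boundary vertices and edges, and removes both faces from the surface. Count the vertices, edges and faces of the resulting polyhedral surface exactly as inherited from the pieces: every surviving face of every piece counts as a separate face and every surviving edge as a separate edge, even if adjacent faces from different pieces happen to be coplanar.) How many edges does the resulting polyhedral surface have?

A dodecagonal bipyramid: V=14, E=36, F=24.
Attach a pentagonal pyramid (V=6, E=10, F=6) along a 3-gon: merge 3 vertices and 3 edges, delete both glued faces → V=17, E=43, F=28.
Attach a regular dodecahedron (V=20, E=30, F=12) along a 5-gon: merge 5 vertices and 5 edges, delete both glued faces → V=32, E=68, F=38.
Attach a regular octahedron (V=6, E=12, F=8) along a 3-gon: merge 3 vertices and 3 edges, delete both glued faces → V=35, E=77, F=44.
Check: V − E + F = 35 − 77 + 44 = 2.

77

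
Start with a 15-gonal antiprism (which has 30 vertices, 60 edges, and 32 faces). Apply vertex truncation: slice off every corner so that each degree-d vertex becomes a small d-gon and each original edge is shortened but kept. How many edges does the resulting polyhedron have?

Truncation replaces each original edge-end by a new vertex, so V′ = 2E = 120.
Each original edge survives, and each old vertex of degree d contributes d new edges; summing degrees gives Σd = 2E, so E′ = E + 2E = 3E = 180.
Each original face survives and each original vertex becomes one new face: F′ = F + V = 62.

180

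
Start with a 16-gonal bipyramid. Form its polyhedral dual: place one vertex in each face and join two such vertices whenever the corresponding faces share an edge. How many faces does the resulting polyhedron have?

The base solid has V = 18, E = 48, F = 32.
The dual swaps V and F and preserves E: V′ = F = 32, E′ = E = 48, F′ = V = 18.

18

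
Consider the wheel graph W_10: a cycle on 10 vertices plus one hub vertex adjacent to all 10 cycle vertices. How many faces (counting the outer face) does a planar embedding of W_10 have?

W_10 has V = 10 + 1 = 11 vertices and E = 2·10 = 20 edges.
By Euler's formula F = 2 − V + E = 2 − 11 + 20 = 11.

11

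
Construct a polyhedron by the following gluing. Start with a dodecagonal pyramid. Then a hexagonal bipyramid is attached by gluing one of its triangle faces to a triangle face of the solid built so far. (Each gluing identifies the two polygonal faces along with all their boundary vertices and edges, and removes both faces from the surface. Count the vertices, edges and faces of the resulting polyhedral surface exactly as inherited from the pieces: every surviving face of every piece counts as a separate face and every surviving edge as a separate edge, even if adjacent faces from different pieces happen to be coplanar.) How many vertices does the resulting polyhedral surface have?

A dodecagonal pyramid: V=13, E=24, F=13.
Attach a hexagonal bipyramid (V=8, E=18, F=12) along a 3-gon: merge 3 vertices and 3 edges, delete both glued faces → V=18, E=39, F=23.
Check: V − E + F = 18 − 39 + 23 = 2.

18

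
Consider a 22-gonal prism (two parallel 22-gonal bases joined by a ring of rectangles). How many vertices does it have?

A prism on an n-gon has two n-gon bases and n rectangular sides: V = 2·22 = 44, E = 3·22 = 66, F = 22 + 2 = 24.

44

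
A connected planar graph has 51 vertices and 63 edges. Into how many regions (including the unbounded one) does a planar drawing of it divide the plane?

Euler's formula for a connected plane graph: V − E + F = 2, so F = 2 − 51 + 63 = 14.

14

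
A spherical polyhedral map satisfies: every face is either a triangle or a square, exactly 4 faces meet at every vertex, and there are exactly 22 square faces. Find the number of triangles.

Let x be the number of triangles; then F = 22 + x.
Edge–face incidences: 2E = 4·22 + 3·x = 88 + 3x.
Every vertex has degree 4, so 4V = 2E.
Euler: V − E + F = 2 ⇒ (2E)/4 − E + (22 + x) = 2.
Multiply by 8: 2·(2E) − 4·(2E) + 8·(22 + x) = 16, i.e. 176 + 8x − 2·(88 + 3x) = 16.
Collecting terms: 2x = 16, so x = 8.
Then 2E = 88 + 3·8 = 112, so E = 56, V = 2E/4 = 28, F = 22 + 8 = 30.

8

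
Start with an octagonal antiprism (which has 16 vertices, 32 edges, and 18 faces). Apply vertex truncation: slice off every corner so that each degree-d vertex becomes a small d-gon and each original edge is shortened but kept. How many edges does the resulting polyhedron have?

Truncation replaces each original edge-end by a new vertex, so V′ = 2E = 64.
Each original edge survives, and each old vertex of degree d contributes d new edges; summing degrees gives Σd = 2E, so E′ = E + 2E = 3E = 96.
Each original face survives and each original vertex becomes one new face: F′ = F + V = 34.

96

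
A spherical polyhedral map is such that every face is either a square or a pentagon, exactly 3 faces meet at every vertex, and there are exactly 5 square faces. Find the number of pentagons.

2

Let x be the number of pentagons; then F = 5 + x.
Edge–face incidences: 2E = 4·5 + 5·x = 20 + 5x.
Every vertex has degree 3, so 3V = 2E.
Euler: V − E + F = 2 ⇒ (2E)/3 − E + (5 + x) = 2.
Multiply by 6: 2·(2E) − 3·(2E) + 6·(5 + x) = 12, i.e. 30 + 6x − (20 + 5x) = 12.
Collecting terms: x + 10 = 12, so x = 2.
Then 2E = 20 + 5·2 = 30, so E = 15, V = 2E/3 = 10, F = 5 + 2 = 7.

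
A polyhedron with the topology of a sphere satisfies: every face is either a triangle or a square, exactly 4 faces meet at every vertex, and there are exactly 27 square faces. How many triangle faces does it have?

Let x be the number of triangles; then F = 27 + x.
Edge–face incidences: 2E = 4·27 + 3·x = 108 + 3x.
Every vertex has degree 4, so 4V = 2E.
Euler: V − E + F = 2 ⇒ (2E)/4 − E + (27 + x) = 2.
Multiply by 8: 2·(2E) − 4·(2E) + 8·(27 + x) = 16, i.e. 216 + 8x − 2·(108 + 3x) = 16.
Collecting terms: 2x = 16, so x = 8.
Then 2E = 108 + 3·8 = 132, so E = 66, V = 2E/4 = 33, F = 27 + 8 = 35.

8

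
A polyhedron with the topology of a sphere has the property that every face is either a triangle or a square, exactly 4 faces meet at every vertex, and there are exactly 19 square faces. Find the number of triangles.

Let x be the number of triangles; then F = 19 + x.
Edge–face incidences: 2E = 4·19 + 3·x = 76 + 3x.
Every vertex has degree 4, so 4V = 2E.
Euler: V − E + F = 2 ⇒ (2E)/4 − E + (19 + x) = 2.
Multiply by 8: 2·(2E) − 4·(2E) + 8·(19 + x) = 16, i.e. 152 + 8x − 2·(76 + 3x) = 16.
Collecting terms: 2x = 16, so x = 8.
Then 2E = 76 + 3·8 = 100, so E = 50, V = 2E/4 = 25, F = 19 + 8 = 27.

8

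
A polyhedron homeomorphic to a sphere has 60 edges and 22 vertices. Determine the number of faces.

40

Here V − E + F = 2.
F = 2 − V + E = 2 − 22 + 60 = 40.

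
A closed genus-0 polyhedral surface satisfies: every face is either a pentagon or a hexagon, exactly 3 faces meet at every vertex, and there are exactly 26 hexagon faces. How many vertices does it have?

72

Let x be the number of pentagons; then F = 26 + x.
Edge–face incidences: 2E = 6·26 + 5·x = 156 + 5x.
Every vertex has degree 3, so 3V = 2E.
Euler: V − E + F = 2 ⇒ (2E)/3 − E + (26 + x) = 2.
Multiply by 6: 2·(2E) − 3·(2E) + 6·(26 + x) = 12, i.e. 156 + 6x − (156 + 5x) = 12.
Collecting terms: x = 12.
Then 2E = 156 + 5·12 = 216, so E = 108, V = 2E/3 = 72, F = 26 + 12 = 38.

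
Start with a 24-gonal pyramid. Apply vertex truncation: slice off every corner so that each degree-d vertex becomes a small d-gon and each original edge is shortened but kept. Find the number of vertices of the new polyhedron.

96

The base solid has V = 25, E = 48, F = 25.
Truncation replaces each original edge-end by a new vertex, so V′ = 2E = 96.
Each original edge survives, and each old vertex of degree d contributes d new edges; summing degrees gives Σd = 2E, so E′ = E + 2E = 3E = 144.
Each original face survives and each original vertex becomes one new face: F′ = F + V = 50.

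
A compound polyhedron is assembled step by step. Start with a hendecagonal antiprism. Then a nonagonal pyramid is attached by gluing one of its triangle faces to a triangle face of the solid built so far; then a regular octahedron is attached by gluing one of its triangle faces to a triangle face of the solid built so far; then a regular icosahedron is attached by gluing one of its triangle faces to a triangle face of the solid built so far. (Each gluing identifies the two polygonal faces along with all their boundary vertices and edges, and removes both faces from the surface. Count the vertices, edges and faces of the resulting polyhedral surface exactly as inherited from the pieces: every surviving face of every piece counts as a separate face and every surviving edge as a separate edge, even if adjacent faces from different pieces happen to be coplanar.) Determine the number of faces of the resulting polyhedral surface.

A hendecagonal antiprism: V=22, E=44, F=24.
Attach a nonagonal pyramid (V=10, E=18, F=10) along a 3-gon: merge 3 vertices and 3 edges, delete both glued faces → V=29, E=59, F=32.
Attach a regular octahedron (V=6, E=12, F=8) along a 3-gon: merge 3 vertices and 3 edges, delete both glued faces → V=32, E=68, F=38.
Attach a regular icosahedron (V=12, E=30, F=20) along a 3-gon: merge 3 vertices and 3 edges, delete both glued faces → V=41, E=95, F=56.
Check: V − E + F = 41 − 95 + 56 = 2.

56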